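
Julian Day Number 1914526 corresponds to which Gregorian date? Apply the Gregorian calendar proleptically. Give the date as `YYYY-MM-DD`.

0529-09-10

JDN 2451545 is 1 Jan 2000; 1914526 is −537019 days from there.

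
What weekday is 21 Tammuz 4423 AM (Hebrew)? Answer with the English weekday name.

Monday

Equivalently 6 July 663 Gregorian, JDN 1963402.
1963402 ≡ 0 (mod 7); counting from Monday = 0 gives Monday.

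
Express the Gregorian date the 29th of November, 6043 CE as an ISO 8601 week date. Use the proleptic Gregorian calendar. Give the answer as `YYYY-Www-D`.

The weekday is Sunday (ISO weekday 7).
That Sunday belongs to ISO week 48 of ISO year 6043.

6043-W48-7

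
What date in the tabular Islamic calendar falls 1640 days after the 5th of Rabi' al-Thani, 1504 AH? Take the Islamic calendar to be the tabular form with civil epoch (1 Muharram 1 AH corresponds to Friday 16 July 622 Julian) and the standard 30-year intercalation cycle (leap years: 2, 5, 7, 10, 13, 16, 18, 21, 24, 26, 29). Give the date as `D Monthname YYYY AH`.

Counting 1640 days forward from JDN 2481146 reaches JDN 2482786, which is 21 Dhu al-Qa'dah 1508 AH.

21 Dhu al-Qa'dah 1508 AH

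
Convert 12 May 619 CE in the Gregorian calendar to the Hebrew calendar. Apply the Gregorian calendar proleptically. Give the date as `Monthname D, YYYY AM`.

Both dates share Julian Day Number 1947276; in the Hebrew calendar that is 19 Iyar 4379 AM.

Iyar 19, 4379 AM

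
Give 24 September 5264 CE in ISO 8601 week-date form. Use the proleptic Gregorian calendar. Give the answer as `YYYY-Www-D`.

5264-W39-3

The weekday is Wednesday (ISO weekday 3).
That Wednesday belongs to ISO week 39 of ISO year 5264.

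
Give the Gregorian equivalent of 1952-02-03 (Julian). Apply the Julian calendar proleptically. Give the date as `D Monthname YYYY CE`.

16 February 1952 CE

For dates in this range the Gregorian date is 13 days ahead of the Julian.
3 February 1952 Julian + 13 days → 16 February 1952 Gregorian.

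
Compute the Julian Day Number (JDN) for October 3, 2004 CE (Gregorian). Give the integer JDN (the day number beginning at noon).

2453282

JDN 2400001 is 17 November 1858 CE (Gregorian), MJD 0; the target day is +53281 days from there, so JDN = 2453282.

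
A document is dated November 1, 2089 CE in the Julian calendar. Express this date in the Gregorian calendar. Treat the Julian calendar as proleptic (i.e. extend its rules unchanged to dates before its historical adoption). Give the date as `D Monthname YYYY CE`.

The Julian–Gregorian offset here is 13 days (Julian trailing).
1 November 2089 Julian + 13 days → 14 November 2089 Gregorian.

14 November 2089 CE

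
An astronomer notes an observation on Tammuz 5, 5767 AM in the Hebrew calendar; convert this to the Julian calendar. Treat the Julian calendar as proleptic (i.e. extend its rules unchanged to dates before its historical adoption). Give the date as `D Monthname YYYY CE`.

Both dates share Julian Day Number 2454273; in the Julian calendar that is 8 June 2007 CE.

8 June 2007 CE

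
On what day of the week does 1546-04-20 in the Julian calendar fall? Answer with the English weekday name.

This is JDN 2285844 (30 April 1546 Gregorian).
Since JDN mod 7 = 1 (0 = Monday), the day is Tuesday.

Tuesday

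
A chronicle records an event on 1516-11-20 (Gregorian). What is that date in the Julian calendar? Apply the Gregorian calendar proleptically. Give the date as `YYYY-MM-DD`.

For dates in this range the Gregorian date is 10 days ahead of the Julian.
20 November 1516 Gregorian − 10 days → 10 November 1516 Julian.

1516-11-10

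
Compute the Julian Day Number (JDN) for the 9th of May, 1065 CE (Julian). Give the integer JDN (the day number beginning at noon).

In the proleptic Gregorian calendar the same day is 15 May 1065.
JDN 2451545 is 1 January 2000 CE (Gregorian); the target day is −341367 days from there, so JDN = 2110178.

2110178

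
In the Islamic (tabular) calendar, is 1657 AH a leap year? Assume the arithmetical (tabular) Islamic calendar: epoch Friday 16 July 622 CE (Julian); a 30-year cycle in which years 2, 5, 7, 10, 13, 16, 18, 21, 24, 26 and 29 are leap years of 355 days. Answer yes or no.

yes

Year 1657 AH is year 7 of its 30-year cycle; leap positions are 2, 5, 7, 10, 13, 16, 18, 21, 24, 26, 29, so it is a leap year (355 days).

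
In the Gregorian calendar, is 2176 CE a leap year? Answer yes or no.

yes

2176 is divisible by 4 and not by 100, so it is a leap year.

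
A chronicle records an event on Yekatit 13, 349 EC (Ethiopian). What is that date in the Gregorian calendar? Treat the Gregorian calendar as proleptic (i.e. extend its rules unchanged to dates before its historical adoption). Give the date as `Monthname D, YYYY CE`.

February 8, 357 CE

Both dates share Julian Day Number 1851490; in the Gregorian calendar that is 8 February 357 CE.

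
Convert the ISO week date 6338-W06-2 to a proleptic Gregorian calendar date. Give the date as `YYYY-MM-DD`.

ISO week 1 of 6338 is the week containing the first Thursday of 6338.
Week 6, day 2 (Tuesday) lands on 6338-02-08.

6338-02-08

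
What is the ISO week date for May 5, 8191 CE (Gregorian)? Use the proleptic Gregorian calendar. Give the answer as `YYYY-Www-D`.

The weekday is Thursday (ISO weekday 4).
That Thursday belongs to ISO week 18 of ISO year 8191.

8191-W18-4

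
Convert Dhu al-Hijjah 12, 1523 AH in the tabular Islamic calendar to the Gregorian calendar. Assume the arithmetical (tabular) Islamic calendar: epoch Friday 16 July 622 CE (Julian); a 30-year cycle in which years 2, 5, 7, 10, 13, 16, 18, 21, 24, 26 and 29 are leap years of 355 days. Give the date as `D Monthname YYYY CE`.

Julian Day Number of the source date = 2488122.
Converting JDN 2488122 to the Gregorian calendar gives 22 February 2100 CE.

22 February 2100 CE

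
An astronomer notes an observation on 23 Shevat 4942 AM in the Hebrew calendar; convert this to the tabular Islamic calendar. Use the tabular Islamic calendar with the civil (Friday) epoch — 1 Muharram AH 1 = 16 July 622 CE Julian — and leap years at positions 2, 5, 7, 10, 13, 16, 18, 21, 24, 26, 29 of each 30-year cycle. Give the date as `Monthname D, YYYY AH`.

Julian Day Number of the source date = 2152812.
Converting JDN 2152812 to the tabular Islamic calendar gives 22 Ramadan 577 AH.

Ramadan 22, 577 AH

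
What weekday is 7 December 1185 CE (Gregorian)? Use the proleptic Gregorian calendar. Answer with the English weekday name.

Since JDN mod 7 = 5 (0 = Monday), the day is Saturday.

Saturday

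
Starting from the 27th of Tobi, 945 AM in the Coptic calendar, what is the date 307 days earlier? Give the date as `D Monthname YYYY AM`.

JDN of the 27th of Tobi, 945 AM = 2169972.
2169972 − 307 = 2169665.
JDN 2169665 in the Coptic calendar is 25 Paremhat 944 AM.

25 Paremhat 944 AM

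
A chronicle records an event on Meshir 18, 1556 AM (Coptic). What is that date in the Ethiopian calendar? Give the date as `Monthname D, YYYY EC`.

Both dates share Julian Day Number 2393161; in the Ethiopian calendar that is 18 Yekatit 1832 EC.

Yekatit 18, 1832 EC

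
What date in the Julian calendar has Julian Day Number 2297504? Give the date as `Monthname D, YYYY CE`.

March 23, 1578 CE

The proleptic Gregorian equivalent of JDN 2297504 is 2 April 1578.
In the Julian calendar that day is March 23, 1578 CE.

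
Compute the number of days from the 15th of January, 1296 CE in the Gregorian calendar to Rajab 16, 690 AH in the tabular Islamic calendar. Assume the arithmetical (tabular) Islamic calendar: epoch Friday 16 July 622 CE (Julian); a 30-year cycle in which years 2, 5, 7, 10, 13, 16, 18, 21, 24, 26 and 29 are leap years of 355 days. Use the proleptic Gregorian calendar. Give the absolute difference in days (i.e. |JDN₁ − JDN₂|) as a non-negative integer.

1638

First date → JDN 2194429; second date → JDN 2192791.
The interval is |2194429 − 2192791| = 1638 days.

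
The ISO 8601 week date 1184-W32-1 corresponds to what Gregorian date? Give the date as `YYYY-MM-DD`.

1184-08-06

ISO week 1 of 1184 is the week containing the first Thursday of 1184.
Week 32, day 1 (Monday) lands on 1184-08-06.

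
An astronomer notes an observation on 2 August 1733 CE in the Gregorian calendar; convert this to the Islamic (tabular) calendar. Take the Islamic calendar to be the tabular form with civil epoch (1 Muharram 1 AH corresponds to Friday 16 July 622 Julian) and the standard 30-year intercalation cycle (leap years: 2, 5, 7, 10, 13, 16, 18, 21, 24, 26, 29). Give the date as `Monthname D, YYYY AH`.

Safar 20, 1146 AH

Julian Day Number of the source date = 2354239.
Converting JDN 2354239 to the tabular Islamic calendar gives 20 Safar 1146 AH.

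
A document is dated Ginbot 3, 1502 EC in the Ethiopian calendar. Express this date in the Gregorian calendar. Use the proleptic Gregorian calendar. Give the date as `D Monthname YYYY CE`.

8 May 1510 CE

Both dates share Julian Day Number 2272703; in the Gregorian calendar that is 8 May 1510 CE.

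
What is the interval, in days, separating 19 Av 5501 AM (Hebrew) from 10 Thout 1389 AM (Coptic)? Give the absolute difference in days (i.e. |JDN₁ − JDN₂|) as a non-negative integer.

25154

First date → JDN 2357160; second date → JDN 2332006.
The interval is |2357160 − 2332006| = 25154 days.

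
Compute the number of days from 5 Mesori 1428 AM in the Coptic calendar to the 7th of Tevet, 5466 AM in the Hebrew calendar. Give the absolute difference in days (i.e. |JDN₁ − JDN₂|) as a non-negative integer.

2420

JDN of the first date = 2346576.
JDN of the second date = 2344156.
|2344156 − 2346576| = 2420.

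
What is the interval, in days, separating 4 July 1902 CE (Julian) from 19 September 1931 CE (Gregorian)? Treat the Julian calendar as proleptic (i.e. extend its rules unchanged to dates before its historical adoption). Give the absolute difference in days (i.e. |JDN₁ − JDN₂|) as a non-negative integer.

10656

JDN of the first date = 2415948.
JDN of the second date = 2426604.
|2426604 − 2415948| = 10656.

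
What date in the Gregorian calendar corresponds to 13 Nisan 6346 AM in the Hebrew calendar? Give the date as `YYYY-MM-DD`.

2586-04-23

Both dates share Julian Day Number 2665690; in the Gregorian calendar that is 23 April 2586 CE.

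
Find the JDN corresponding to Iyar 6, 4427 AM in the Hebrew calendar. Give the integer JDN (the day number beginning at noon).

1964805

In the proleptic Gregorian calendar the same day is 9 May 667.
JDN 2451545 is 1 January 2000 CE (Gregorian); the target day is −486740 days from there, so JDN = 1964805.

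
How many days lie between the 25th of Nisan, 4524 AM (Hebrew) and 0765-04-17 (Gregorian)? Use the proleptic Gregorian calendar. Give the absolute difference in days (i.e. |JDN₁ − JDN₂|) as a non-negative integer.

377

JDN of the first date = 2000200.
JDN of the second date = 2000577.
|2000577 − 2000200| = 377.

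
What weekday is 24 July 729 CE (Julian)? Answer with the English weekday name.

This is JDN 1987530 (28 July 729 Gregorian).
Since JDN mod 7 = 6 (0 = Monday), the day is Sunday.

Sunday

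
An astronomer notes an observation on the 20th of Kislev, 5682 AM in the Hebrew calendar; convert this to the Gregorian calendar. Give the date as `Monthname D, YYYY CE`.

December 21, 1921 CE

Both dates share Julian Day Number 2423045; in the Gregorian calendar that is 21 December 1921 CE.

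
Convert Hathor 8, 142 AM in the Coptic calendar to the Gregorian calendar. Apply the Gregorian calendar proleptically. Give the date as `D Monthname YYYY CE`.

5 November 425 CE

Both dates share Julian Day Number 1876597; in the Gregorian calendar that is 5 November 425 CE.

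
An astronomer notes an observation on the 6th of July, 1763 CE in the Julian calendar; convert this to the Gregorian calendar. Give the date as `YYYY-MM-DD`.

For dates in this range the Gregorian date is 11 days ahead of the Julian.
6 July 1763 Julian + 11 days → 17 July 1763 Gregorian.

1763-07-17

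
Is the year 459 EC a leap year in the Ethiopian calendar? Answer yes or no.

yes

459 mod 4 = 3; in the Ethiopian calendar a year is leap when year mod 4 = 3, so it is a leap year.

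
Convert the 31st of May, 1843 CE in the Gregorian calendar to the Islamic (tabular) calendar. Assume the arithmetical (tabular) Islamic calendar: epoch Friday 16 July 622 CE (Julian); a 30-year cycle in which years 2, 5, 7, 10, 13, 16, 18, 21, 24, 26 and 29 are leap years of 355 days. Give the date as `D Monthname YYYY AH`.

Both dates share Julian Day Number 2394352; in the tabular Islamic calendar that is 2 Jumada al-Awwal 1259 AH.

2 Jumada al-Awwal 1259 AH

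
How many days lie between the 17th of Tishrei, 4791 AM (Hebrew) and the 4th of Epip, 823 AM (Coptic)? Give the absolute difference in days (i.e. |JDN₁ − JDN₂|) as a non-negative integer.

28044

JDN of the first date = 2097524.
JDN of the second date = 2125568.
|2125568 − 2097524| = 28044.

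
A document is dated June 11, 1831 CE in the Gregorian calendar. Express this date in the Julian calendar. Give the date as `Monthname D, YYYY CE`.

May 30, 1831 CE

The Julian–Gregorian offset here is 12 days (Julian trailing).
11 June 1831 Gregorian − 12 days → 30 May 1831 Julian.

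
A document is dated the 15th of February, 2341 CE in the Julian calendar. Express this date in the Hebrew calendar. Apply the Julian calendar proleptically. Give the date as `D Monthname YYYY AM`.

13 Adar 6101 AM

Julian Day Number of the source date = 2576154.
Converting JDN 2576154 to the Hebrew calendar gives 13 Adar 6101 AM.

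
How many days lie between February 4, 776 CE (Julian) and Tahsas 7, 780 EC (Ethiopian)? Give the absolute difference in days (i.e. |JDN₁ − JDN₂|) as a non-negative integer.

JDN of the first date = 2004526.
JDN of the second date = 2008847.
|2008847 − 2004526| = 4321.

4321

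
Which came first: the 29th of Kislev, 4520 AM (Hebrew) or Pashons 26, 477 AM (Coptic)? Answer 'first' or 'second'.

Converting both to JDN: 1998609 vs 1999154; the smaller is the first.

first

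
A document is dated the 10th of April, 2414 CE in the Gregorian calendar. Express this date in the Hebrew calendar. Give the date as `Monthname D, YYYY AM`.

Nisan 20, 6174 AM

Both dates share Julian Day Number 2602855; in the Hebrew calendar that is 20 Nisan 6174 AM.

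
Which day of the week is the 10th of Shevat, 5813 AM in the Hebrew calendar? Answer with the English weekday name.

Wednesday

Equivalently 29 January 2053 Gregorian, JDN 2470932.
JDN 2470932 mod 7 = 2, and JDN 0 was a Monday, so this is a Wednesday.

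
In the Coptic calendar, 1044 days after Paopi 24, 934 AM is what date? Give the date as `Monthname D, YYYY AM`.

Counting 1044 days forward from JDN 2165861 reaches JDN 2166905, which is Thout 2, 937 AM.

Thout 2, 937 AM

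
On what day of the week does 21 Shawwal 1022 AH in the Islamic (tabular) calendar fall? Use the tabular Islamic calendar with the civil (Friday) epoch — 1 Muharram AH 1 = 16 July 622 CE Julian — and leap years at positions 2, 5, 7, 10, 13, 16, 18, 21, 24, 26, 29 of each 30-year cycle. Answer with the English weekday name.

Wednesday

In the Gregorian calendar this is 4 December 1613 (JDN 2310534).
2310534 ≡ 2 (mod 7); counting from Monday = 0 gives Wednesday.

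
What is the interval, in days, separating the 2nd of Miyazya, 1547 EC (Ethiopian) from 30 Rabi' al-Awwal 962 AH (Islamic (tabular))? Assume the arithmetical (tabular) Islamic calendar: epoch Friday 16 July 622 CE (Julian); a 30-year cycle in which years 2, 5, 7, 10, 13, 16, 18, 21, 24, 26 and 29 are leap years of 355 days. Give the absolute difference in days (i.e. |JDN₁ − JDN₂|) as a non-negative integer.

JDN of the first date = 2289108.
JDN of the second date = 2289074.
|2289074 − 2289108| = 34.

34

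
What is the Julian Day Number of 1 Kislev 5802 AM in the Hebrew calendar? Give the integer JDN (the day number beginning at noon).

2466848

In the Gregorian calendar the same day is 24 November 2041.
JDN 2400001 is 17 November 1858 CE (Gregorian), MJD 0; the target day is +66847 days from there, so JDN = 2466848.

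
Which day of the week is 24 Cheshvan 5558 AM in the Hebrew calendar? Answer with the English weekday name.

Equivalently 13 November 1797 Gregorian, JDN 2377718.
Since JDN mod 7 = 0 (0 = Monday), the day is Monday.

Monday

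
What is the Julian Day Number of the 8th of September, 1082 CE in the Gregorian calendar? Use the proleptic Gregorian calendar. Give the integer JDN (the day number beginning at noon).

JDN 2299161 is 15 October 1582 CE (Gregorian); the target day is −182658 days from there, so JDN = 2116503.

2116503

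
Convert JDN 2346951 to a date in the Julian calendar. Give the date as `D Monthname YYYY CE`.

JDN 2346951 is 19 August 1713 in the Gregorian calendar.
In the Julian calendar that day is 8 August 1713 CE.

8 August 1713 CE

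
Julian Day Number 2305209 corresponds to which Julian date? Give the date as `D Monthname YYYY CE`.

27 April 1599 CE

JDN 2305209 is 7 May 1599 in the Gregorian calendar.
In the Julian calendar that day is 27 April 1599 CE.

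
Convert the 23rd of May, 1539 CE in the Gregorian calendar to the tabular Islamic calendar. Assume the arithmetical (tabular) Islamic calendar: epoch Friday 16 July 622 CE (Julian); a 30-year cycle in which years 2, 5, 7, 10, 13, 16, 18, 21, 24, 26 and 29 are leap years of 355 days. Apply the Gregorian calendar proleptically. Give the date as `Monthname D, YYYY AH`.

Dhu al-Hijjah 24, 945 AH

Both dates share Julian Day Number 2283310; in the tabular Islamic calendar that is 24 Dhu al-Hijjah 945 AH.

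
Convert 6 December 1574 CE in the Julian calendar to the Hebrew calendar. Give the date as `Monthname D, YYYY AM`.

The source date corresponds to 16 December 1574 in the proleptic Gregorian calendar (JDN 2296301).
That day falls on 23 Kislev 5335 AM in the Hebrew calendar.

Kislev 23, 5335 AM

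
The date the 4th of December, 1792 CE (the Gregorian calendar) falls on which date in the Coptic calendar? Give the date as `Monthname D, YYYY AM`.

Hathor 27, 1509 AM

Julian Day Number of the source date = 2375913.
Converting JDN 2375913 to the Coptic calendar gives 27 Hathor 1509 AM.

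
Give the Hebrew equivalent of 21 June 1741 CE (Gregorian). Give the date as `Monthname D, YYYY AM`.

Julian Day Number of the source date = 2357119.
Converting JDN 2357119 to the Hebrew calendar gives 7 Tammuz 5501 AM.

Tammuz 7, 5501 AM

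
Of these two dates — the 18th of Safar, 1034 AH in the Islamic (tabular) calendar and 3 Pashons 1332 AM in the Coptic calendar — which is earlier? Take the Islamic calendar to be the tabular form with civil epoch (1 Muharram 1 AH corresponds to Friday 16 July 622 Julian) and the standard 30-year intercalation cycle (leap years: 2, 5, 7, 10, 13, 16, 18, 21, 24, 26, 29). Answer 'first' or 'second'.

Converting both to JDN: 2314548 vs 2311420; the smaller is the second.

second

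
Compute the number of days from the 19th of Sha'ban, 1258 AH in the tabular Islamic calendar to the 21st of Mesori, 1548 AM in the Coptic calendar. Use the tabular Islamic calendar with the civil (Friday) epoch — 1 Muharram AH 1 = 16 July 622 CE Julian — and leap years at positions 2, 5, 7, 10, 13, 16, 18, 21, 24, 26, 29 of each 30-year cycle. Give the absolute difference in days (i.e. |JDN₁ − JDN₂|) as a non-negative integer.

3682

JDN of the first date = 2394104.
JDN of the second date = 2390422.
|2390422 − 2394104| = 3682.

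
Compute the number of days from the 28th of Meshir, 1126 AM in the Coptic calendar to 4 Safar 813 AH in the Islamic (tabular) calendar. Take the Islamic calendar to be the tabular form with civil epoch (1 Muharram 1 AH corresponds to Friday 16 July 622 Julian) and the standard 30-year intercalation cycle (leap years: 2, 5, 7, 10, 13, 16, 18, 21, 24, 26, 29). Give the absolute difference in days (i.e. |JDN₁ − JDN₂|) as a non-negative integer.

JDN of the first date = 2236113.
JDN of the second date = 2236219.
|2236219 − 2236113| = 106.

106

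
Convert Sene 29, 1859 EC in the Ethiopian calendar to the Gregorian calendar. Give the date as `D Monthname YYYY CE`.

5 July 1867 CE

Julian Day Number of the source date = 2403153.
Converting JDN 2403153 to the Gregorian calendar gives 5 July 1867 CE.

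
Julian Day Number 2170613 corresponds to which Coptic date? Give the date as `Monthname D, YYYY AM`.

Paopi 28, 947 AM

The proleptic Gregorian equivalent of JDN 2170613 is 1 November 1230.
In the Coptic calendar that day is Paopi 28, 947 AM.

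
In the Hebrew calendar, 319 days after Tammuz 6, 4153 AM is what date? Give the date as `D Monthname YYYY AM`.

29 Iyar 4154 AM

The starting date is JDN 1864783; 1864783 + 319 = 1865102.
JDN 1865102 corresponds to 29 Iyar 4154 AM.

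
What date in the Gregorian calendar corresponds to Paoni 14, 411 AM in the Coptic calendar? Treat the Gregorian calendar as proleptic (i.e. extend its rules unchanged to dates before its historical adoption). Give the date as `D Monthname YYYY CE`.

Julian Day Number of the source date = 1975065.
Converting JDN 1975065 to the Gregorian calendar gives 11 June 695 CE.

11 June 695 CE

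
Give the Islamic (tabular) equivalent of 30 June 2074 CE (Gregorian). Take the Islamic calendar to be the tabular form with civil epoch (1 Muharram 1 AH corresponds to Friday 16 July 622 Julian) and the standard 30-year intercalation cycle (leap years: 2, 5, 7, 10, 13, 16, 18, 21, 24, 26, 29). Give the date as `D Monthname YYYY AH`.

Both dates share Julian Day Number 2478754; in the tabular Islamic calendar that is 5 Rajab 1497 AH.

5 Rajab 1497 AH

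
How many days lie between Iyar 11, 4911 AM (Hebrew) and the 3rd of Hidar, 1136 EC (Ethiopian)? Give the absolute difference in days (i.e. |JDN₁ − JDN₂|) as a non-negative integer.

First date → JDN 2141579; second date → JDN 2138842.
The interval is |2141579 − 2138842| = 2737 days.

2737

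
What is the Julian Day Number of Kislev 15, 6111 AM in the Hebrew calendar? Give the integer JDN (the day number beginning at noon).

In the Gregorian calendar the same day is 15 December 2350.
JDN 2451545 is 1 January 2000 CE (Gregorian); the target day is +128183 days from there, so JDN = 2579728.

2579728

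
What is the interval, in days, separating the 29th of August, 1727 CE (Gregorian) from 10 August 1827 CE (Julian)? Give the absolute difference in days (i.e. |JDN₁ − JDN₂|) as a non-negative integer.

36517

JDN of the first date = 2352074.
JDN of the second date = 2388591.
|2388591 − 2352074| = 36517.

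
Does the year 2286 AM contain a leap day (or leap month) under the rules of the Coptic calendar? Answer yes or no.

no

2286 mod 4 = 2; in the Coptic calendar a year is leap when year mod 4 = 3, so it is a common year.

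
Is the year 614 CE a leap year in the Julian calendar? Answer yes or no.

no

614 mod 4 = 2, so it is a common year in the Julian calendar.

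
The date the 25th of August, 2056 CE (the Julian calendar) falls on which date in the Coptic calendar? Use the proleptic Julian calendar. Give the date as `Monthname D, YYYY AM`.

Pi Kogi Enavot 2, 1772 AM

The source date corresponds to 7 September 2056 in the Gregorian calendar (JDN 2472249).
That day falls on 2 Pi Kogi Enavot 1772 AM in the Coptic calendar.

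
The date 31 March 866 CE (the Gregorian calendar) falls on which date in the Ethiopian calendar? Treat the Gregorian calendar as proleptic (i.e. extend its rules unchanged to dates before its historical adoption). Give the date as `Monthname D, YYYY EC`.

Julian Day Number of the source date = 2037450.
Converting JDN 2037450 to the Ethiopian calendar gives 1 Miyazya 858 EC.

Miyazya 1, 858 EC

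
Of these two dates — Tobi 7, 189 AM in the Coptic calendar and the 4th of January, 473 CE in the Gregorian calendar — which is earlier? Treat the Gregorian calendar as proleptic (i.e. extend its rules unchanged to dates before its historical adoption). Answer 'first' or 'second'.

first

Converting both to JDN: 1893823 vs 1893824; the smaller is the first.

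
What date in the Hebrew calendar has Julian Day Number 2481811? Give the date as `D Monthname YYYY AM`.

20 Cheshvan 5843 AM

JDN 2481811 is 12 November 2082 in the Gregorian calendar.
In the Hebrew calendar that day is 20 Cheshvan 5843 AM.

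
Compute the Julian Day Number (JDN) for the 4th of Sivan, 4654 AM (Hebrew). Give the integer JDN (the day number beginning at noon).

2047724

Equivalently 17 May 894 (proleptic Gregorian).
JDN 2451545 is 1 January 2000 CE (Gregorian); the target day is −403821 days from there, so JDN = 2047724.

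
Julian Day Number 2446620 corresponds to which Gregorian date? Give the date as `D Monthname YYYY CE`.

Counting from JDN 2299161 = 15 Oct 1582 gives an offset of 147459 days.

8 July 1986 CE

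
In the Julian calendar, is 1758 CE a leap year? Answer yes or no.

no

1758 mod 4 = 2, so it is a common year in the Julian calendar.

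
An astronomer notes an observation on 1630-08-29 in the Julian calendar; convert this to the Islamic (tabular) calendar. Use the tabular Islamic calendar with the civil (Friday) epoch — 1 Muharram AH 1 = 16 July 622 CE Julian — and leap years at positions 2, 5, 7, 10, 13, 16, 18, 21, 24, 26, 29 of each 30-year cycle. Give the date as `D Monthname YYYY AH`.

Both dates share Julian Day Number 2316656; in the tabular Islamic calendar that is 30 Muharram 1040 AH.

30 Muharram 1040 AH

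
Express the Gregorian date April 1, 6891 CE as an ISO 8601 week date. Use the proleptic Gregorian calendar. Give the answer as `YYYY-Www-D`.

The weekday is Sunday (ISO weekday 7).
That Sunday belongs to ISO week 13 of ISO year 6891.

6891-W13-7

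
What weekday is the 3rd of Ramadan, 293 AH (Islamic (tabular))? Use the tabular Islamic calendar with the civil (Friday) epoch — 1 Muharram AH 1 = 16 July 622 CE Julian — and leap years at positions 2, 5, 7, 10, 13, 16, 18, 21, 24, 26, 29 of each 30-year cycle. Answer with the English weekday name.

In the proleptic Gregorian calendar this is 3 July 906 (JDN 2052153).
JDN 2052153 mod 7 = 5, and JDN 0 was a Monday, so this is a Saturday.

Saturday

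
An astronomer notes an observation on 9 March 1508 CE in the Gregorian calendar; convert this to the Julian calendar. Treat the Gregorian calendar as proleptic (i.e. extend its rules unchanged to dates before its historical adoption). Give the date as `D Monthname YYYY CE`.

28 February 1508 CE

For dates in this range the Gregorian date is 10 days ahead of the Julian.
9 March 1508 Gregorian − 10 days → 28 February 1508 Julian.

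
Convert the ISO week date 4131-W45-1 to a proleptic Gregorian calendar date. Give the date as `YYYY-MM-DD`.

4131-11-05

ISO week 1 of 4131 is the week containing the first Thursday of 4131.
Week 45, day 1 (Monday) lands on 4131-11-05.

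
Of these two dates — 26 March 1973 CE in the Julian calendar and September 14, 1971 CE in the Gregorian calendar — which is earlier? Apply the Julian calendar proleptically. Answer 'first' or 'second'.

second

The two dates have Julian Day Numbers 2441781 and 2441209 respectively.
Since 2441209 < 2441781, the second date comes first.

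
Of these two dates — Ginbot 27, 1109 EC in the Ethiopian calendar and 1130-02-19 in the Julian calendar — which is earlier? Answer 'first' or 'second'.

first

The two dates have Julian Day Numbers 2129184 and 2133840 respectively.
Since 2129184 < 2133840, the first date comes first.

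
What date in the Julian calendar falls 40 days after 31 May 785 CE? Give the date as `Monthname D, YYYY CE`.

Counting 40 days forward from JDN 2007930 reaches JDN 2007970, which is July 10, 785 CE.

July 10, 785 CE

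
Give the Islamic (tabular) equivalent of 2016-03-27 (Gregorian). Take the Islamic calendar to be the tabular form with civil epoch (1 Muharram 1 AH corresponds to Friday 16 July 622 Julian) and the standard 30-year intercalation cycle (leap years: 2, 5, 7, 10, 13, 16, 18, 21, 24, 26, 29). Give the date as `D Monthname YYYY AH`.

17 Jumada al-Thani 1437 AH

Both dates share Julian Day Number 2457475; in the tabular Islamic calendar that is 17 Jumada al-Thani 1437 AH.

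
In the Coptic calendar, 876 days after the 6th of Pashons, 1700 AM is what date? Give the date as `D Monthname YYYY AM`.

The starting date is JDN 2445835; 2445835 + 876 = 2446711.
JDN 2446711 corresponds to 27 Thout 1703 AM.

27 Thout 1703 AM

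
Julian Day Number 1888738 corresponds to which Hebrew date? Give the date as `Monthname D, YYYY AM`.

Shevat 11, 4219 AM

The proleptic Gregorian equivalent of JDN 1888738 is 1 February 459.
In the Hebrew calendar that day is Shevat 11, 4219 AM.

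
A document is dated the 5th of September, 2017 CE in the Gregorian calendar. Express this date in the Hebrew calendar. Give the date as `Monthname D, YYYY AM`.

Elul 14, 5777 AM

Both dates share Julian Day Number 2458002; in the Hebrew calendar that is 14 Elul 5777 AM.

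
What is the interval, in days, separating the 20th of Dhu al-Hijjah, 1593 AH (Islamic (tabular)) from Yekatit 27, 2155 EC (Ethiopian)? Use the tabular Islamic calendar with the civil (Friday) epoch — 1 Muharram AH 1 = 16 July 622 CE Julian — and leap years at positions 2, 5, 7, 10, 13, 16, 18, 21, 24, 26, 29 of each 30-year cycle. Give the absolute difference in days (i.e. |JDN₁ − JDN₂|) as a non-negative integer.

1791

JDN of the first date = 2512936.
JDN of the second date = 2511145.
|2511145 − 2512936| = 1791.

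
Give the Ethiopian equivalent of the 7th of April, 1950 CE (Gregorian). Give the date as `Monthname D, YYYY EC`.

Megabit 29, 1942 EC

Both dates share Julian Day Number 2433379; in the Ethiopian calendar that is 29 Megabit 1942 EC.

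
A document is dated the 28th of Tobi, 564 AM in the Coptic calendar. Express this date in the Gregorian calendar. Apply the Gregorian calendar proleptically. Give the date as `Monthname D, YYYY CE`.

January 28, 848 CE

Julian Day Number of the source date = 2030813.
Converting JDN 2030813 to the Gregorian calendar gives 28 January 848 CE.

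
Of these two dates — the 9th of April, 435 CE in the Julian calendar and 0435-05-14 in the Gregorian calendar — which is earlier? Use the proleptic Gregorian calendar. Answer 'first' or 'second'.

first

Converting both to JDN: 1880040 vs 1880074; the smaller is the first.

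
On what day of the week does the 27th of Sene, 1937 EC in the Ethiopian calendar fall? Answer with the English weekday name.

Wednesday

Equivalently 4 July 1945 Gregorian, JDN 2431641.
2431641 ≡ 2 (mod 7); counting from Monday = 0 gives Wednesday.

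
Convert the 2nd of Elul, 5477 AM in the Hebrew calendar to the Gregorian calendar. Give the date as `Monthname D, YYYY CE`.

August 9, 1717 CE

Both dates share Julian Day Number 2348402; in the Gregorian calendar that is 9 August 1717 CE.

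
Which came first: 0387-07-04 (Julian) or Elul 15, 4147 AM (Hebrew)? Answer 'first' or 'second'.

first

The two dates have Julian Day Numbers 1862594 and 1862637 respectively.
Since 1862594 < 1862637, the first date comes first.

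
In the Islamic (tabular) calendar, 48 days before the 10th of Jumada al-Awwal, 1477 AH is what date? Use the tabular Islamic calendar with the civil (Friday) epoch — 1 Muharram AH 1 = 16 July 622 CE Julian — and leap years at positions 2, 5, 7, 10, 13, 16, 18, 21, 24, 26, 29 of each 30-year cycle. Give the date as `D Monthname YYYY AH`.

The starting date is JDN 2471612; 2471612 − 48 = 2471564.
JDN 2471564 corresponds to 21 Rabi' al-Awwal 1477 AH.

21 Rabi' al-Awwal 1477 AH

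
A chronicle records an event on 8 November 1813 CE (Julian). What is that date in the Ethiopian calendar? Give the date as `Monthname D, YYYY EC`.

Both dates share Julian Day Number 2383568; in the Ethiopian calendar that is 12 Hidar 1806 EC.

Hidar 12, 1806 EC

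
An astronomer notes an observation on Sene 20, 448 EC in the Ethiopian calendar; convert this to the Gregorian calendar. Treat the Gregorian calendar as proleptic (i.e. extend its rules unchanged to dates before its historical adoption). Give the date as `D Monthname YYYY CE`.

15 June 456 CE

Julian Day Number of the source date = 1887777.
Converting JDN 1887777 to the Gregorian calendar gives 15 June 456 CE.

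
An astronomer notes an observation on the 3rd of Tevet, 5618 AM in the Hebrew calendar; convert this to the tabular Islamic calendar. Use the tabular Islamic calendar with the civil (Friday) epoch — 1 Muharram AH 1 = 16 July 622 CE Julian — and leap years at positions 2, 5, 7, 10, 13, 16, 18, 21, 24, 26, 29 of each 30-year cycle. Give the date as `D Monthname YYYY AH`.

Julian Day Number of the source date = 2399669.
Converting JDN 2399669 to the tabular Islamic calendar gives 3 Jumada al-Awwal 1274 AH.

3 Jumada al-Awwal 1274 AH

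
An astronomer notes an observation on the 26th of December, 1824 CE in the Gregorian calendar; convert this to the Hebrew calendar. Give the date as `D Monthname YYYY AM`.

5 Tevet 5585 AM

Julian Day Number of the source date = 2387622.
Converting JDN 2387622 to the Hebrew calendar gives 5 Tevet 5585 AM.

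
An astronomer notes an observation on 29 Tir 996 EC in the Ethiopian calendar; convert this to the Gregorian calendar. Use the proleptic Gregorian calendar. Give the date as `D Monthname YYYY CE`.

31 January 1004 CE

Both dates share Julian Day Number 2087793; in the Gregorian calendar that is 31 January 1004 CE.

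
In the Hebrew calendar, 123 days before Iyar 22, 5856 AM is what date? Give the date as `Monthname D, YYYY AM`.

Counting 123 days back from JDN 2486743 reaches JDN 2486620, which is Tevet 17, 5856 AM.

Tevet 17, 5856 AM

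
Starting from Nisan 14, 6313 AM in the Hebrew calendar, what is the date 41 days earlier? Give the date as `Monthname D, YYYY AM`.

Adar 2, 6313 AM

JDN of Nisan 14, 6313 AM = 2653613.
2653613 − 41 = 2653572.
JDN 2653572 in the Hebrew calendar is Adar 2, 6313 AM.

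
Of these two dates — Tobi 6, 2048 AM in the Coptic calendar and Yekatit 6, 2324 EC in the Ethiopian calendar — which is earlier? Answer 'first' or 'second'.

first

The two dates have Julian Day Numbers 2572822 and 2572852 respectively.
Since 2572822 < 2572852, the first date comes first.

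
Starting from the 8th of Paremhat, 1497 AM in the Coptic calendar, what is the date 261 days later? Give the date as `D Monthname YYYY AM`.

24 Hathor 1498 AM

The starting date is JDN 2371631; 2371631 + 261 = 2371892.
JDN 2371892 corresponds to 24 Hathor 1498 AM.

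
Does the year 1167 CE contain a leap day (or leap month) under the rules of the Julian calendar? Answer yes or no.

no

1167 mod 4 = 3, so it is a common year in the Julian calendar.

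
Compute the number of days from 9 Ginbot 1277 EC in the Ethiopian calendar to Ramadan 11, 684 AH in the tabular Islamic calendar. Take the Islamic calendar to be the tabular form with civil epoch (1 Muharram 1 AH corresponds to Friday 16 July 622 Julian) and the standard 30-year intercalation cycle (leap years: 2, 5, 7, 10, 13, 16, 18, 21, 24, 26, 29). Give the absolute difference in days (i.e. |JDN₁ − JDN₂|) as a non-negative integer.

JDN of the first date = 2190528.
JDN of the second date = 2190718.
|2190718 − 2190528| = 190.

190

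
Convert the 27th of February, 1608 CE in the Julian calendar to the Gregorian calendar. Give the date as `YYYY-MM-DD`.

For dates in this range the Gregorian date is 10 days ahead of the Julian.
27 February 1608 Julian + 10 days → 8 March 1608 Gregorian.

1608-03-08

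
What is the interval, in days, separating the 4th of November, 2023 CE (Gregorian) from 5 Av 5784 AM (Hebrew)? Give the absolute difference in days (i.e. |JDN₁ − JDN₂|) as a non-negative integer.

279

JDN of the first date = 2460253.
JDN of the second date = 2460532.
|2460532 − 2460253| = 279.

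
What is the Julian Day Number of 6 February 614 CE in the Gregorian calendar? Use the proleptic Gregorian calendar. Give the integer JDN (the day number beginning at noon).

JDN 2400001 is 17 November 1858 CE (Gregorian), MJD 0; the target day is −454646 days from there, so JDN = 1945355.

1945355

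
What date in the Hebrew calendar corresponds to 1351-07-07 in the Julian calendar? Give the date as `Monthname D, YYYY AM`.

Tammuz 12, 5111 AM

Both dates share Julian Day Number 2214698; in the Hebrew calendar that is 12 Tammuz 5111 AM.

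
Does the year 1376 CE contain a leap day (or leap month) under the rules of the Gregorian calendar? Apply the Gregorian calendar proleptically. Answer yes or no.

yes

1376 is divisible by 4 and not by 100, so it is a leap year.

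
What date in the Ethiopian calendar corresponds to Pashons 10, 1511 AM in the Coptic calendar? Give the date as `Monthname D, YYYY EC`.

Ginbot 10, 1787 EC

Both dates share Julian Day Number 2376806; in the Ethiopian calendar that is 10 Ginbot 1787 EC.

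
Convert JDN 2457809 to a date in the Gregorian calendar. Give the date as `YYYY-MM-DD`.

2017-02-24

Counting from JDN 2299161 = 15 Oct 1582 gives an offset of 158648 days.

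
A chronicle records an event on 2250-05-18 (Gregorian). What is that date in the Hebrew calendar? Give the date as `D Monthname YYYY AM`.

Both dates share Julian Day Number 2542993; in the Hebrew calendar that is 15 Iyar 6010 AM.

15 Iyar 6010 AM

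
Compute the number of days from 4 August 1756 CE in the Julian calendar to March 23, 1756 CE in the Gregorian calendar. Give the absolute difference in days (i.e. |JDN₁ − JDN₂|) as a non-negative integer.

JDN of the first date = 2362653.
JDN of the second date = 2362508.
|2362508 − 2362653| = 145.

145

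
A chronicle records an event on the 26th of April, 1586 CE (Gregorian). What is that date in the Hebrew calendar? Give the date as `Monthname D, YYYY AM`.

Julian Day Number of the source date = 2300450.
Converting JDN 2300450 to the Hebrew calendar gives 8 Iyar 5346 AM.

Iyar 8, 5346 AM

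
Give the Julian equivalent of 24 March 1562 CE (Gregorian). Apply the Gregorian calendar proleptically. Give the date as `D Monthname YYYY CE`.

The Julian–Gregorian offset here is 10 days (Julian trailing).
24 March 1562 Gregorian − 10 days → 14 March 1562 Julian.

14 March 1562 CE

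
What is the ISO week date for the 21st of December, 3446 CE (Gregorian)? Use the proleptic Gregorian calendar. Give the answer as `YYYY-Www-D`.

The weekday is Monday (ISO weekday 1).
That Monday belongs to ISO week 52 of ISO year 3446.

3446-W52-1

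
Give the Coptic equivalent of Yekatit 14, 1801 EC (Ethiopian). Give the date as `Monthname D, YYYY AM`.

Meshir 14, 1525 AM

Both dates share Julian Day Number 2381834; in the Coptic calendar that is 14 Meshir 1525 AM.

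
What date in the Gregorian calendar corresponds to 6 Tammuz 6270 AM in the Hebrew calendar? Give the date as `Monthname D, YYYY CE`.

Julian Day Number of the source date = 2638014.
Converting JDN 2638014 to the Gregorian calendar gives 15 July 2510 CE.

July 15, 2510 CE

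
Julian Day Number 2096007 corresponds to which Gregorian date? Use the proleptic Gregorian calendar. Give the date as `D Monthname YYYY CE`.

JDN 2451545 is 1 Jan 2000; 2096007 is −355538 days from there.

28 July 1026 CE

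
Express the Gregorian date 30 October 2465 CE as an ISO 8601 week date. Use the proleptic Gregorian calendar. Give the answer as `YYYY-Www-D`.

The weekday is Friday (ISO weekday 5).
That Friday belongs to ISO week 44 of ISO year 2465.

2465-W44-5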